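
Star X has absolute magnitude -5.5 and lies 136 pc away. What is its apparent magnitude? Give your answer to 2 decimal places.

m = M + 5 log₁₀(d/10 pc) = -5.5 + 5 log₁₀(136/10)
  = -5.5 + 5 × 1.134 = -5.5 + 5.67 = 0.17.

0.17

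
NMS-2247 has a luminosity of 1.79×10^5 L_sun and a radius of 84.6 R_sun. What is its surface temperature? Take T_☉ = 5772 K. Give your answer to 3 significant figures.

1.29×10^4 K

T/T_☉ = (L/L_☉)^(1/4) / (R/R_☉)^(1/2)
T = 5772 × (1.79×10^5)^(1/4) / √(84.6) = 5772 × 20.57 / 9.198 = 1.291×10^4 K.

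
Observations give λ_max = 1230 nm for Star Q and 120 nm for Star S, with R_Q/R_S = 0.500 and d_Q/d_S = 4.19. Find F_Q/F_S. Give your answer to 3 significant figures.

1.29×10^-6

Wien's law: T_Q/T_S = λ_S/λ_Q = 120/1230 = 0.09756.
L_Q/L_S = (R_Q/R_S)²(T_Q/T_S)⁴ = (0.500)²(0.09756)⁴ = 2.265×10^-5.
F_Q/F_S = (L_Q/L_S)/(d_Q/d_S)² = 2.265×10^-5/(4.19)² = 1.290×10^-6.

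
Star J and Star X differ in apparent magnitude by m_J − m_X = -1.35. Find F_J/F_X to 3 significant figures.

F_J/F_X = 10^(−(m_J − m_X)/2.5) = 10^(1.35/2.5) = 10^0.540 = 3.467.

3.47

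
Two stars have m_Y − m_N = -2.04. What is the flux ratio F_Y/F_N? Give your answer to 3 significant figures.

6.55

F_Y/F_N = 10^(−(m_Y − m_N)/2.5) = 10^(2.04/2.5) = 10^0.816 = 6.546.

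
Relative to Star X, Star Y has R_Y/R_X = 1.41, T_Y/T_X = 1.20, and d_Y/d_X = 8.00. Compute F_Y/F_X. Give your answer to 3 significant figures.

L_Y/L_X = (R_Y/R_X)²(T_Y/T_X)⁴ = (1.41)² × (1.20)⁴ = 4.123.
F_Y/F_X = (L_Y/L_X)/(d_Y/d_X)² = 4.123 / (8.00)² = 0.06441.

0.0644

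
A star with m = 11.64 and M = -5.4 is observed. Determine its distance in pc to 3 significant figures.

2.56×10^4 pc

m − M = 5 log₁₀(d/10 pc)
11.64 − (-5.4) = 17.04 = 5 log₁₀(d/10)
d = 10 × 10^(17.04/5) = 10 × 10^3.408 = 2.559×10^4 pc.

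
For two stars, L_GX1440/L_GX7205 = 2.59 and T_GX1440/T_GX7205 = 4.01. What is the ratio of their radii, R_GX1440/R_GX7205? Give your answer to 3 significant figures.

0.100

L ∝ R²T⁴ gives R ∝ √L / T², so
R_GX1440/R_GX7205 = √(2.59) / (4.01)² = 1.609 / 16.08 = 0.1001.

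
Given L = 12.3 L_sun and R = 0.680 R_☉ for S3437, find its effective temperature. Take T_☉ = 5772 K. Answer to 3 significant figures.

1.31×10^4 K

T/T_☉ = (L/L_☉)^(1/4) / (R/R_☉)^(1/2)
T = 5772 × (12.3)^(1/4) / √(0.680) = 5772 × 1.873 / 0.8246 = 1.311×10^4 K.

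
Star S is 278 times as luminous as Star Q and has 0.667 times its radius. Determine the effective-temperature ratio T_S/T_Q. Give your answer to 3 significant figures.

L ∝ R²T⁴ gives T ∝ (L/R²)^(1/4), so
T_S/T_Q = (278 / 0.667²)^(1/4) = (624.9)^(1/4) = 5.000.

5.00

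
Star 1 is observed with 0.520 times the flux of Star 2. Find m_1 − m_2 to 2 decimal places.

m_1 − m_2 = −2.5 log₁₀(F_1/F_2) = −2.5 log₁₀(0.520) = −2.5 × (-0.284) = 0.710.

0.71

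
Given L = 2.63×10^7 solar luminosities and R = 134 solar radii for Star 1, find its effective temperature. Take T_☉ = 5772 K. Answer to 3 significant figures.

T/T_☉ = (L/L_☉)^(1/4) / (R/R_☉)^(1/2)
T = 5772 × (2.63×10^7)^(1/4) / √(134) = 5772 × 71.61 / 11.58 = 3.571×10^4 K.

3.57×10^4 K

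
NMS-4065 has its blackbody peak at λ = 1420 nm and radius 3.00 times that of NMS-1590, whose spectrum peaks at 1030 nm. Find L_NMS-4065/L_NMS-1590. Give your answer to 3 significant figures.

2.49

Wien's law gives T ∝ 1/λ_max, so T_NMS-4065/T_NMS-1590 = λ_NMS-1590/λ_NMS-4065 = 1030/1420 = 0.7254.
Then L ∝ R²T⁴ gives L_NMS-4065/L_NMS-1590 = (3.00)² × (0.7254)⁴ = 9.000 × 0.2768 = 2.491.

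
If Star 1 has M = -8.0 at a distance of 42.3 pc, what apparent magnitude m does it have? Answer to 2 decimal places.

-4.87

m = M + 5 log₁₀(d/10 pc) = -8.0 + 5 log₁₀(42.3/10)
  = -8.0 + 5 × 0.626 = -8.0 + 3.13 = -4.87.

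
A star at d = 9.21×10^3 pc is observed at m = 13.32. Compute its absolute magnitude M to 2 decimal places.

-1.50

M = m − 5 log₁₀(d/10 pc) = 13.32 − 5 log₁₀(9.21×10^3/10)
  = 13.32 − 5 × 2.964 = 13.32 − 14.82 = -1.50.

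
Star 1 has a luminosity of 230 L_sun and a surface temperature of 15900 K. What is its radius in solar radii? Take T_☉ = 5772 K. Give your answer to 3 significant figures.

2.00 solar radii

R/R_☉ = √(L/L_☉) / (T/T_☉)² = √(230) / (2.755)²
       = 15.17 / 7.588 = 1.999.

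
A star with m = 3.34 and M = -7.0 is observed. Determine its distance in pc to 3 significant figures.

1.17×10^3 pc

m − M = 5 log₁₀(d/10 pc)
3.34 − (-7.0) = 10.34 = 5 log₁₀(d/10)
d = 10 × 10^(10.34/5) = 10 × 10^2.068 = 1169 pc.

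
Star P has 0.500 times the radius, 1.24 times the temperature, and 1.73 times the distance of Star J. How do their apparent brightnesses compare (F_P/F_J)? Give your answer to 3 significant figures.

0.197

L_P/L_J = (R_P/R_J)²(T_P/T_J)⁴ = (0.500)² × (1.24)⁴ = 0.5911.
F_P/F_J = (L_P/L_J)/(d_P/d_J)² = 0.5911 / (1.73)² = 0.1975.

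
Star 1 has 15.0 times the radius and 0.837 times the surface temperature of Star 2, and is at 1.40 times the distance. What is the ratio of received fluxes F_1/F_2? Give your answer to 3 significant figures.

L_1/L_2 = (R_1/R_2)²(T_1/T_2)⁴ = (15.0)² × (0.837)⁴ = 110.4.
F_1/F_2 = (L_1/L_2)/(d_1/d_2)² = 110.4 / (1.40)² = 56.34.

56.3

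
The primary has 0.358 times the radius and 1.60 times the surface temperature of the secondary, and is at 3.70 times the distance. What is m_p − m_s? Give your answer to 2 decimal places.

3.03

L_p/L_s = (0.358)²(1.60)⁴ = 0.8399.
F_p/F_s = (L_p/L_s)/(d_p/d_s)² = 0.8399/13.69 = 0.06135.
m_p − m_s = −2.5 log₁₀(0.06135) = 3.03.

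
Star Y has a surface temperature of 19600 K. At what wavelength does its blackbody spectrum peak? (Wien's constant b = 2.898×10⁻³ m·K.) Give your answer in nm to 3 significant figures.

λ_max = b/T = 2.898×10⁻³ / 19600 = 1.48×10^-7 m = 147.9 nm.

148 nm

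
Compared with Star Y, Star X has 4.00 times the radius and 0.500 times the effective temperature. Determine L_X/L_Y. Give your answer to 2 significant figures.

From the Stefan–Boltzmann law, L ∝ R²T⁴, so
L_X/L_Y = (R_X/R_Y)² (T_X/T_Y)⁴ = (4.00)² × (0.500)⁴ = 16.00 × 0.06250 = 1.000.

1.0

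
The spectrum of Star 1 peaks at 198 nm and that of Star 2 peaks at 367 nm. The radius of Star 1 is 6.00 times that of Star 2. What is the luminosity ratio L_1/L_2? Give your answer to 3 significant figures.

425

Wien's law gives T ∝ 1/λ_max, so T_1/T_2 = λ_2/λ_1 = 367/198 = 1.854.
Then L ∝ R²T⁴ gives L_1/L_2 = (6.00)² × (1.854)⁴ = 36.00 × 11.80 = 424.9.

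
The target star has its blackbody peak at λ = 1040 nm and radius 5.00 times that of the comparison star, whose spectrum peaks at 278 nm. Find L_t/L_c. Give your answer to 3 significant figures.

Wien's law gives T ∝ 1/λ_max, so T_t/T_c = λ_c/λ_t = 278/1040 = 0.2673.
Then L ∝ R²T⁴ gives L_t/L_c = (5.00)² × (0.2673)⁴ = 25.00 × 0.005106 = 0.1276.

0.128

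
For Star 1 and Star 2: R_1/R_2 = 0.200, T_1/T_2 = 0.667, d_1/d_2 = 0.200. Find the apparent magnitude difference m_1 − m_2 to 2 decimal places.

1.76

L_1/L_2 = (0.200)²(0.667)⁴ = 0.007917.
F_1/F_2 = (L_1/L_2)/(d_1/d_2)² = 0.007917/0.04000 = 0.1979.
m_1 − m_2 = −2.5 log₁₀(0.1979) = 1.76.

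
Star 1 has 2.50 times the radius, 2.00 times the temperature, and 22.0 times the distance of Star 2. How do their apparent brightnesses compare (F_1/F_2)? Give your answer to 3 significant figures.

L_1/L_2 = (R_1/R_2)²(T_1/T_2)⁴ = (2.50)² × (2.00)⁴ = 100.0.
F_1/F_2 = (L_1/L_2)/(d_1/d_2)² = 100.0 / (22.0)² = 0.2066.

0.207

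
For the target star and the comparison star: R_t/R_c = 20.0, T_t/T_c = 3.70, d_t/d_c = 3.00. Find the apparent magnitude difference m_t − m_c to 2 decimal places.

L_t/L_c = (20.0)²(3.70)⁴ = 7.497×10^4.
F_t/F_c = (L_t/L_c)/(d_t/d_c)² = 7.497×10^4/9.000 = 8330.
m_t − m_c = −2.5 log₁₀(8330) = -9.80.

-9.80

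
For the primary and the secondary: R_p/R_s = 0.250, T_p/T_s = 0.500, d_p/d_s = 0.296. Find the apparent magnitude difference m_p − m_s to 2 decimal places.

3.38

L_p/L_s = (0.250)²(0.500)⁴ = 0.003906.
F_p/F_s = (L_p/L_s)/(d_p/d_s)² = 0.003906/0.08762 = 0.04458.
m_p − m_s = −2.5 log₁₀(0.04458) = 3.38.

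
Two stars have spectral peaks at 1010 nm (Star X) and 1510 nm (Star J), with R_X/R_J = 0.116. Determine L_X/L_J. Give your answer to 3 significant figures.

0.0672

Wien's law gives T ∝ 1/λ_max, so T_X/T_J = λ_J/λ_X = 1510/1010 = 1.495.
Then L ∝ R²T⁴ gives L_X/L_J = (0.116)² × (1.495)⁴ = 0.01346 × 4.996 = 0.06723.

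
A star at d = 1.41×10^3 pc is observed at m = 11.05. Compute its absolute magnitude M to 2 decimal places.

0.30

M = m − 5 log₁₀(d/10 pc) = 11.05 − 5 log₁₀(1.41×10^3/10)
  = 11.05 − 5 × 2.149 = 11.05 − 10.75 = 0.30.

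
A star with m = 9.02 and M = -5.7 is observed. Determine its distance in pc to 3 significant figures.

8.79×10^3 pc

m − M = 5 log₁₀(d/10 pc)
9.02 − (-5.7) = 14.72 = 5 log₁₀(d/10)
d = 10 × 10^(14.72/5) = 10 × 10^2.944 = 8790 pc.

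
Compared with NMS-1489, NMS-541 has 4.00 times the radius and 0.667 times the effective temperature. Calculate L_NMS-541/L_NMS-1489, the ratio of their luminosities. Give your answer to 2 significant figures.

From the Stefan–Boltzmann law, L ∝ R²T⁴, so
L_NMS-541/L_NMS-1489 = (R_NMS-541/R_NMS-1489)² (T_NMS-541/T_NMS-1489)⁴ = (4.00)² × (0.667)⁴ = 16.00 × 0.1979 = 3.167.

3.2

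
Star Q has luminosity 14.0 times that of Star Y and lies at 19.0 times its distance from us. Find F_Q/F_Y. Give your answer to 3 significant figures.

0.0388

F = L/(4πd²), so F_Q/F_Y = (L_Q/L_Y) / (d_Q/d_Y)²
= 14.0 / (19.0)² = 14.0 / 361.0 = 0.03878.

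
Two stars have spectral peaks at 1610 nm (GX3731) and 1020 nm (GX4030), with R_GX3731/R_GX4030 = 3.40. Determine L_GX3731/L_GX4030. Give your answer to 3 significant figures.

1.86

Wien's law gives T ∝ 1/λ_max, so T_GX3731/T_GX4030 = λ_GX4030/λ_GX3731 = 1020/1610 = 0.6335.
Then L ∝ R²T⁴ gives L_GX3731/L_GX4030 = (3.40)² × (0.6335)⁴ = 11.56 × 0.1611 = 1.862.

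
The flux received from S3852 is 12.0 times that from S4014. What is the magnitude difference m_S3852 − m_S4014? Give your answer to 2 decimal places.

-2.70

m_S3852 − m_S4014 = −2.5 log₁₀(F_S3852/F_S4014) = −2.5 log₁₀(12.0) = −2.5 × (1.079) = -2.698.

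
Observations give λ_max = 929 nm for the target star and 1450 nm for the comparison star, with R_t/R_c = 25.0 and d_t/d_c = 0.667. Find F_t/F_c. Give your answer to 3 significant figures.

8.34×10^3

Wien's law: T_t/T_c = λ_c/λ_t = 1450/929 = 1.561.
L_t/L_c = (R_t/R_c)²(T_t/T_c)⁴ = (25.0)²(1.561)⁴ = 3709.
F_t/F_c = (L_t/L_c)/(d_t/d_c)² = 3709/(0.667)² = 8338.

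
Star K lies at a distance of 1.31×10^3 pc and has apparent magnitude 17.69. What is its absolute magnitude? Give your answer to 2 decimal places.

M = m − 5 log₁₀(d/10 pc) = 17.69 − 5 log₁₀(1.31×10^3/10)
  = 17.69 − 5 × 2.117 = 17.69 − 10.59 = 7.10.

7.10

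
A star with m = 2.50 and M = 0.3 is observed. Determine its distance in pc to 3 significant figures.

27.5 pc

m − M = 5 log₁₀(d/10 pc)
2.50 − (0.3) = 2.20 = 5 log₁₀(d/10)
d = 10 × 10^(2.20/5) = 10 × 10^0.440 = 27.54 pc.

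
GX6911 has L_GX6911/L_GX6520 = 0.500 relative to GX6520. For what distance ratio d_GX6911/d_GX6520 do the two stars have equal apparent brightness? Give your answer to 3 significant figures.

Equal flux requires L_GX6911/d_GX6911² = L_GX6520/d_GX6520², so d_GX6911/d_GX6520 = √(L_GX6911/L_GX6520)
= √(0.500) = 0.7071.

0.707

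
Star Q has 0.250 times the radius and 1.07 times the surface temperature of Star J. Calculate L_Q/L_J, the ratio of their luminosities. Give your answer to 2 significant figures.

0.082

From the Stefan–Boltzmann law, L ∝ R²T⁴, so
L_Q/L_J = (R_Q/R_J)² (T_Q/T_J)⁴ = (0.250)² × (1.07)⁴ = 0.06250 × 1.311 = 0.08192.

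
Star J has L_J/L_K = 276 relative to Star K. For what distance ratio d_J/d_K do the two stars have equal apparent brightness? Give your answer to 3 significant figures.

Equal flux requires L_J/d_J² = L_K/d_K², so d_J/d_K = √(L_J/L_K)
= √(276) = 16.61.

16.6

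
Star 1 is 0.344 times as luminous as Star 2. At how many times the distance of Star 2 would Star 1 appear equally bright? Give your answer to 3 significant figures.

Equal flux requires L_1/d_1² = L_2/d_2², so d_1/d_2 = √(L_1/L_2)
= √(0.344) = 0.5865.

0.587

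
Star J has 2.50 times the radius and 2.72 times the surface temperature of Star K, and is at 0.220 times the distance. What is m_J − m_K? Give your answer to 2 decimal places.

L_J/L_K = (2.50)²(2.72)⁴ = 342.1.
F_J/F_K = (L_J/L_K)/(d_J/d_K)² = 342.1/0.04840 = 7068.
m_J − m_K = −2.5 log₁₀(7068) = -9.62.

-9.62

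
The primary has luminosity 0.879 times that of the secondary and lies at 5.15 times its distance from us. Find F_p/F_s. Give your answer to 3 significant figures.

0.0331

F = L/(4πd²), so F_p/F_s = (L_p/L_s) / (d_p/d_s)²
= 0.879 / (5.15)² = 0.879 / 26.52 = 0.03314.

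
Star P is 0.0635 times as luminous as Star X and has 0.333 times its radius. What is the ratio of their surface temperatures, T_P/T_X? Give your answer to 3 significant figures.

0.870

L ∝ R²T⁴ gives T ∝ (L/R²)^(1/4), so
T_P/T_X = (0.0635 / 0.333²)^(1/4) = (0.5726)^(1/4) = 0.8699.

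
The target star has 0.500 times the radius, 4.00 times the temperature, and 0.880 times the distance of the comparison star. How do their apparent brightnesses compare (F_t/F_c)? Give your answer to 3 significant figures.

L_t/L_c = (R_t/R_c)²(T_t/T_c)⁴ = (0.500)² × (4.00)⁴ = 64.00.
F_t/F_c = (L_t/L_c)/(d_t/d_c)² = 64.00 / (0.880)² = 82.64.

82.6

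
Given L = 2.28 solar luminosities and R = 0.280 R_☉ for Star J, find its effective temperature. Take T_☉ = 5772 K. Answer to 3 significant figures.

T/T_☉ = (L/L_☉)^(1/4) / (R/R_☉)^(1/2)
T = 5772 × (2.28)^(1/4) / √(0.280) = 5772 × 1.229 / 0.5292 = 1.340×10^4 K.

1.34×10^4 K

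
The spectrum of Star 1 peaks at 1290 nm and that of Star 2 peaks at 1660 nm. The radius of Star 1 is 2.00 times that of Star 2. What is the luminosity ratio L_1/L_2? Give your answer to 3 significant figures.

11.0

Wien's law gives T ∝ 1/λ_max, so T_1/T_2 = λ_2/λ_1 = 1660/1290 = 1.287.
Then L ∝ R²T⁴ gives L_1/L_2 = (2.00)² × (1.287)⁴ = 4.000 × 2.742 = 10.97.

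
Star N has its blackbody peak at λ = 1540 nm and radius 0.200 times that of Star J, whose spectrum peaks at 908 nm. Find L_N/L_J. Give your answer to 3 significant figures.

Wien's law gives T ∝ 1/λ_max, so T_N/T_J = λ_J/λ_N = 908/1540 = 0.5896.
Then L ∝ R²T⁴ gives L_N/L_J = (0.200)² × (0.5896)⁴ = 0.04000 × 0.1209 = 0.004834.

0.00483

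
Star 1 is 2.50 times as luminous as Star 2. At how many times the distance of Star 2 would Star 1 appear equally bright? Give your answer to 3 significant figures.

Equal flux requires L_1/d_1² = L_2/d_2², so d_1/d_2 = √(L_1/L_2)
= √(2.50) = 1.581.

1.58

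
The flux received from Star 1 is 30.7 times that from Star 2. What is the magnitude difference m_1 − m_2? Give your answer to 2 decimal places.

m_1 − m_2 = −2.5 log₁₀(F_1/F_2) = −2.5 log₁₀(30.7) = −2.5 × (1.487) = -3.718.

-3.72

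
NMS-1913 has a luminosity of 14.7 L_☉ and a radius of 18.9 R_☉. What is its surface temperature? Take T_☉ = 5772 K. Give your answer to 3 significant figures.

2.60×10^3 K

T/T_☉ = (L/L_☉)^(1/4) / (R/R_☉)^(1/2)
T = 5772 × (14.7)^(1/4) / √(18.9) = 5772 × 1.958 / 4.347 = 2600 K.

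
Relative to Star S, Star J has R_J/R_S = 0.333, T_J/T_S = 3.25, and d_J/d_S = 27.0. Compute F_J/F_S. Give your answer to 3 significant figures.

0.0170

L_J/L_S = (R_J/R_S)²(T_J/T_S)⁴ = (0.333)² × (3.25)⁴ = 12.37.
F_J/F_S = (L_J/L_S)/(d_J/d_S)² = 12.37 / (27.0)² = 0.01697.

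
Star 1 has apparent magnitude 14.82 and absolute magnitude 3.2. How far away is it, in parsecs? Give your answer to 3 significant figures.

2.11×10^3 pc

m − M = 5 log₁₀(d/10 pc)
14.82 − (3.2) = 11.62 = 5 log₁₀(d/10)
d = 10 × 10^(11.62/5) = 10 × 10^2.324 = 2109 pc.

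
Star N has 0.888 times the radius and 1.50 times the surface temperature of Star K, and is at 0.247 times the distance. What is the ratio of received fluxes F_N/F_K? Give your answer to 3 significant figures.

65.4

L_N/L_K = (R_N/R_K)²(T_N/T_K)⁴ = (0.888)² × (1.50)⁴ = 3.992.
F_N/F_K = (L_N/L_K)/(d_N/d_K)² = 3.992 / (0.247)² = 65.43.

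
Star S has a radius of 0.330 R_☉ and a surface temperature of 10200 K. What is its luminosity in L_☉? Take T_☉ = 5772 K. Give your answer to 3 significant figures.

1.06 L_☉

L/L_☉ = (R/R_☉)² (T/T_☉)⁴ = (0.330)² × (10200/5772)⁴
       = 0.1089 × (1.767)⁴ = 0.1089 × 9.752 = 1.062.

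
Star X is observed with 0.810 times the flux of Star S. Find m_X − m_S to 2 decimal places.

m_X − m_S = −2.5 log₁₀(F_X/F_S) = −2.5 log₁₀(0.810) = −2.5 × (-0.092) = 0.229.

0.23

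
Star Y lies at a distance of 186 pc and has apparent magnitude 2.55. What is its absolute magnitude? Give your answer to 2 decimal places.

-3.80

M = m − 5 log₁₀(d/10 pc) = 2.55 − 5 log₁₀(186/10)
  = 2.55 − 5 × 1.270 = 2.55 − 6.35 = -3.80.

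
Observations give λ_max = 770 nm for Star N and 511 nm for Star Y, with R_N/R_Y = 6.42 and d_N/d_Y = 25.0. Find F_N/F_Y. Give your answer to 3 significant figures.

Wien's law: T_N/T_Y = λ_Y/λ_N = 511/770 = 0.6636.
L_N/L_Y = (R_N/R_Y)²(T_N/T_Y)⁴ = (6.42)²(0.6636)⁴ = 7.994.
F_N/F_Y = (L_N/L_Y)/(d_N/d_Y)² = 7.994/(25.0)² = 0.01279.

0.0128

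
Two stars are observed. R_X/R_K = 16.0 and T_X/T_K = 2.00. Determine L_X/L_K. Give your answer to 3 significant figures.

4.10×10^3

From the Stefan–Boltzmann law, L ∝ R²T⁴, so
L_X/L_K = (R_X/R_K)² (T_X/T_K)⁴ = (16.0)² × (2.00)⁴ = 256.0 × 16.00 = 4096.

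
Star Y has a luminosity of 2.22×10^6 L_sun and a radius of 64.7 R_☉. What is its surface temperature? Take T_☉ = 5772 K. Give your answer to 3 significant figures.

T/T_☉ = (L/L_☉)^(1/4) / (R/R_☉)^(1/2)
T = 5772 × (2.22×10^6)^(1/4) / √(64.7) = 5772 × 38.60 / 8.044 = 2.770×10^4 K.

2.77×10^4 K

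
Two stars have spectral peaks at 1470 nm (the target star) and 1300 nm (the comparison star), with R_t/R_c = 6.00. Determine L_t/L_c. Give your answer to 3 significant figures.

Wien's law gives T ∝ 1/λ_max, so T_t/T_c = λ_c/λ_t = 1300/1470 = 0.8844.
Then L ∝ R²T⁴ gives L_t/L_c = (6.00)² × (0.8844)⁴ = 36.00 × 0.6117 = 22.02.

22.0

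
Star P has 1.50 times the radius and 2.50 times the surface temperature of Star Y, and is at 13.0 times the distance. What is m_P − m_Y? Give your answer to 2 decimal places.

0.71

L_P/L_Y = (1.50)²(2.50)⁴ = 87.89.
F_P/F_Y = (L_P/L_Y)/(d_P/d_Y)² = 87.89/169.0 = 0.5201.
m_P − m_Y = −2.5 log₁₀(0.5201) = 0.71.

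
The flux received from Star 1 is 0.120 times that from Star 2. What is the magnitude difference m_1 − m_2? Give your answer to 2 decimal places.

2.30

m_1 − m_2 = −2.5 log₁₀(F_1/F_2) = −2.5 log₁₀(0.120) = −2.5 × (-0.921) = 2.302.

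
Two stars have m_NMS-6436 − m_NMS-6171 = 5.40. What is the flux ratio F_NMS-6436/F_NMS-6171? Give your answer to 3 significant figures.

F_NMS-6436/F_NMS-6171 = 10^(−(m_NMS-6436 − m_NMS-6171)/2.5) = 10^(-5.40/2.5) = 10^-2.160 = 0.006918.

0.00692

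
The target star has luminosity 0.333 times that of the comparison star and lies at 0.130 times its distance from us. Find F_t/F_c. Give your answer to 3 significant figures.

19.7

F = L/(4πd²), so F_t/F_c = (L_t/L_c) / (d_t/d_c)²
= 0.333 / (0.130)² = 0.333 / 0.01690 = 19.70.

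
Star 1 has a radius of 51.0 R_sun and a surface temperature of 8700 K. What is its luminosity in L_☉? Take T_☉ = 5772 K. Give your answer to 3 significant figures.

L/L_☉ = (R/R_☉)² (T/T_☉)⁴ = (51.0)² × (8700/5772)⁴
       = 2601 × (1.507)⁴ = 2601 × 5.161 = 1.342×10^4.

1.34×10^4 L_☉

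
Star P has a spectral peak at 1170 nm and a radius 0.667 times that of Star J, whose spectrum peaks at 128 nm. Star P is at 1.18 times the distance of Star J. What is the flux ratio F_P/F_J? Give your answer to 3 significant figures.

4.58×10^-5

Wien's law: T_P/T_J = λ_J/λ_P = 128/1170 = 0.1094.
L_P/L_J = (R_P/R_J)²(T_P/T_J)⁴ = (0.667)²(0.1094)⁴ = 6.373×10^-5.
F_P/F_J = (L_P/L_J)/(d_P/d_J)² = 6.373×10^-5/(1.18)² = 4.577×10^-5.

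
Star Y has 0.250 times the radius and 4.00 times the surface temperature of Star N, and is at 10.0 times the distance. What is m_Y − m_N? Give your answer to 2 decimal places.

L_Y/L_N = (0.250)²(4.00)⁴ = 16.00.
F_Y/F_N = (L_Y/L_N)/(d_Y/d_N)² = 16.00/100.0 = 0.1600.
m_Y − m_N = −2.5 log₁₀(0.1600) = 1.99.

1.99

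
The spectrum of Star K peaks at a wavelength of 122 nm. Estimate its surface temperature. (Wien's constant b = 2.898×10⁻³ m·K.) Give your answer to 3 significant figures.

2.38×10^4 K

T = b/λ_max = 2.898×10⁻³ / (122×10⁻⁹) = 2.375×10^4 K.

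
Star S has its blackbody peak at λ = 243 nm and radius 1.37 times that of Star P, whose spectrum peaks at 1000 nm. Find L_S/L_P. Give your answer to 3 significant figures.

538

Wien's law gives T ∝ 1/λ_max, so T_S/T_P = λ_P/λ_S = 1000/243 = 4.115.
Then L ∝ R²T⁴ gives L_S/L_P = (1.37)² × (4.115)⁴ = 1.877 × 286.8 = 538.3.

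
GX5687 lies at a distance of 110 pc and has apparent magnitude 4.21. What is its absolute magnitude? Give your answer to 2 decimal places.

-1.00

M = m − 5 log₁₀(d/10 pc) = 4.21 − 5 log₁₀(110/10)
  = 4.21 − 5 × 1.041 = 4.21 − 5.21 = -1.00.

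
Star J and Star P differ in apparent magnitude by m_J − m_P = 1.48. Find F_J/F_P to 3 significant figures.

F_J/F_P = 10^(−(m_J − m_P)/2.5) = 10^(-1.48/2.5) = 10^-0.592 = 0.2559.

0.256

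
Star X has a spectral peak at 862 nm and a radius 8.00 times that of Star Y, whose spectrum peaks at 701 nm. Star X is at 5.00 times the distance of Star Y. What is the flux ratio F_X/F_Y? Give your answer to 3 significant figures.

Wien's law: T_X/T_Y = λ_Y/λ_X = 701/862 = 0.8132.
L_X/L_Y = (R_X/R_Y)²(T_X/T_Y)⁴ = (8.00)²(0.8132)⁴ = 27.99.
F_X/F_Y = (L_X/L_Y)/(d_X/d_Y)² = 27.99/(5.00)² = 1.120.

1.12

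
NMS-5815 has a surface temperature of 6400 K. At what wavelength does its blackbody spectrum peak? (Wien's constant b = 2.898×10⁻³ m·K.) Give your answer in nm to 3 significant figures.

453 nm

λ_max = b/T = 2.898×10⁻³ / 6400 = 4.53×10^-7 m = 452.8 nm.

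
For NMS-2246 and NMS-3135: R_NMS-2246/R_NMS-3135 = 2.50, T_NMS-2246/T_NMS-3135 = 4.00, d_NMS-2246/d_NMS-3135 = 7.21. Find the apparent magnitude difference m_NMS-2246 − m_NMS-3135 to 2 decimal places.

L_NMS-2246/L_NMS-3135 = (2.50)²(4.00)⁴ = 1600.
F_NMS-2246/F_NMS-3135 = (L_NMS-2246/L_NMS-3135)/(d_NMS-2246/d_NMS-3135)² = 1600/51.98 = 30.78.
m_NMS-2246 − m_NMS-3135 = −2.5 log₁₀(30.78) = -3.72.

-3.72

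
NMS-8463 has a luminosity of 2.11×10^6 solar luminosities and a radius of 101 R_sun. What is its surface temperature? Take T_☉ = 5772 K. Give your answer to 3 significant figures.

2.19×10^4 K

T/T_☉ = (L/L_☉)^(1/4) / (R/R_☉)^(1/2)
T = 5772 × (2.11×10^6)^(1/4) / √(101) = 5772 × 38.11 / 10.05 = 2.189×10^4 K.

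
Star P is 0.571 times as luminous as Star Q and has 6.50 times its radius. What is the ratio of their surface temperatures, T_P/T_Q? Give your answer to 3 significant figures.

0.341

L ∝ R²T⁴ gives T ∝ (L/R²)^(1/4), so
T_P/T_Q = (0.571 / 6.50²)^(1/4) = (0.01351)^(1/4) = 0.3410.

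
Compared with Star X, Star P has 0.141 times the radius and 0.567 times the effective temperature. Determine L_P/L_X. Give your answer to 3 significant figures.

From the Stefan–Boltzmann law, L ∝ R²T⁴, so
L_P/L_X = (R_P/R_X)² (T_P/T_X)⁴ = (0.141)² × (0.567)⁴ = 0.01988 × 0.1034 = 0.002055.

0.00205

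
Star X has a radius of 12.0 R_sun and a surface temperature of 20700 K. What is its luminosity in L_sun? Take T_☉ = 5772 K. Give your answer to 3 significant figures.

2.38×10^4 L_sun

L/L_☉ = (R/R_☉)² (T/T_☉)⁴ = (12.0)² × (20700/5772)⁴
       = 144.0 × (3.586)⁴ = 144.0 × 165.4 = 2.382×10^4.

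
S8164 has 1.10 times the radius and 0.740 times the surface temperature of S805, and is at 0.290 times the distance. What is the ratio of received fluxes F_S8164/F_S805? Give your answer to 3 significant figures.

L_S8164/L_S805 = (R_S8164/R_S805)²(T_S8164/T_S805)⁴ = (1.10)² × (0.740)⁴ = 0.3628.
F_S8164/F_S805 = (L_S8164/L_S805)/(d_S8164/d_S805)² = 0.3628 / (0.290)² = 4.314.

4.31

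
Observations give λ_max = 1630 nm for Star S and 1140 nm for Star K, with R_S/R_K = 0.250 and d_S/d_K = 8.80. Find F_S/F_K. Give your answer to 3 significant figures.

Wien's law: T_S/T_K = λ_K/λ_S = 1140/1630 = 0.6994.
L_S/L_K = (R_S/R_K)²(T_S/T_K)⁴ = (0.250)²(0.6994)⁴ = 0.01495.
F_S/F_K = (L_S/L_K)/(d_S/d_K)² = 0.01495/(8.80)² = 1.931×10^-4.

1.93×10^-4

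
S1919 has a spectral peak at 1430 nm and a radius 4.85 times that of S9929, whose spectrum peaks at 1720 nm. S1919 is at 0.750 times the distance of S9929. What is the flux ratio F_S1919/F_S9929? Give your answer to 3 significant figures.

Wien's law: T_S1919/T_S9929 = λ_S9929/λ_S1919 = 1720/1430 = 1.203.
L_S1919/L_S9929 = (R_S1919/R_S9929)²(T_S1919/T_S9929)⁴ = (4.85)²(1.203)⁴ = 49.23.
F_S1919/F_S9929 = (L_S1919/L_S9929)/(d_S1919/d_S9929)² = 49.23/(0.750)² = 87.52.

87.5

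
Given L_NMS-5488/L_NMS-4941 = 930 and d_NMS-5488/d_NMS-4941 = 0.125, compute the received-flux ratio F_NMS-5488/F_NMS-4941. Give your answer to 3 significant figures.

5.95×10^4

F = L/(4πd²), so F_NMS-5488/F_NMS-4941 = (L_NMS-5488/L_NMS-4941) / (d_NMS-5488/d_NMS-4941)²
= 930 / (0.125)² = 930 / 0.01562 = 5.952×10^4.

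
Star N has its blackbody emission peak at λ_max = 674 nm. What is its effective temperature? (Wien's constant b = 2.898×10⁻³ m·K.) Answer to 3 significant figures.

T = b/λ_max = 2.898×10⁻³ / (674×10⁻⁹) = 4300 K.

4.30×10^3 K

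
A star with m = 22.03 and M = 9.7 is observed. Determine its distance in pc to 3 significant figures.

m − M = 5 log₁₀(d/10 pc)
22.03 − (9.7) = 12.33 = 5 log₁₀(d/10)
d = 10 × 10^(12.33/5) = 10 × 10^2.466 = 2924 pc.

2.92×10^3 pc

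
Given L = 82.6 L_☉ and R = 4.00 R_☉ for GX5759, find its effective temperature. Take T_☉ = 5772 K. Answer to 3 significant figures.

8.70×10^3 K

T/T_☉ = (L/L_☉)^(1/4) / (R/R_☉)^(1/2)
T = 5772 × (82.6)^(1/4) / √(4.00) = 5772 × 3.015 / 2.000 = 8700 K.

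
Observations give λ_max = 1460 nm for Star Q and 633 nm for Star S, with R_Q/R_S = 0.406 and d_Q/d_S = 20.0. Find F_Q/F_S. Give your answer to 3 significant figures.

Wien's law: T_Q/T_S = λ_S/λ_Q = 633/1460 = 0.4336.
L_Q/L_S = (R_Q/R_S)²(T_Q/T_S)⁴ = (0.406)²(0.4336)⁴ = 0.005824.
F_Q/F_S = (L_Q/L_S)/(d_Q/d_S)² = 0.005824/(20.0)² = 1.456×10^-5.

1.46×10^-5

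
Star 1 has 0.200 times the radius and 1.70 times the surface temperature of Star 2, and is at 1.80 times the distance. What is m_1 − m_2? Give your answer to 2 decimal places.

2.47

L_1/L_2 = (0.200)²(1.70)⁴ = 0.3341.
F_1/F_2 = (L_1/L_2)/(d_1/d_2)² = 0.3341/3.240 = 0.1031.
m_1 − m_2 = −2.5 log₁₀(0.1031) = 2.47.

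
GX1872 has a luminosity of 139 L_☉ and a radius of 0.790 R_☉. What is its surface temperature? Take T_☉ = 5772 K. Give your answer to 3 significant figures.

T/T_☉ = (L/L_☉)^(1/4) / (R/R_☉)^(1/2)
T = 5772 × (139)^(1/4) / √(0.790) = 5772 × 3.434 / 0.8888 = 2.230×10^4 K.

2.23×10^4 K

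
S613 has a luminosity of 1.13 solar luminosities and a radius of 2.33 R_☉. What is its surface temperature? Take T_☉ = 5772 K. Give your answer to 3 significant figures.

3.90×10^3 K

T/T_☉ = (L/L_☉)^(1/4) / (R/R_☉)^(1/2)
T = 5772 × (1.13)^(1/4) / √(2.33) = 5772 × 1.031 / 1.526 = 3899 K.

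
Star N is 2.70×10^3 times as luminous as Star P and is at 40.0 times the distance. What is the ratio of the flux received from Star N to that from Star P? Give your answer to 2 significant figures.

1.7

F = L/(4πd²), so F_N/F_P = (L_N/L_P) / (d_N/d_P)²
= 2.70×10^3 / (40.0)² = 2.70×10^3 / 1600 = 1.688.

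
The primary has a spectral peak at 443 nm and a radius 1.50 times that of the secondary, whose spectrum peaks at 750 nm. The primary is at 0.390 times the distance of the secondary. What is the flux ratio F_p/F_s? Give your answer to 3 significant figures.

Wien's law: T_p/T_s = λ_s/λ_p = 750/443 = 1.693.
L_p/L_s = (R_p/R_s)²(T_p/T_s)⁴ = (1.50)²(1.693)⁴ = 18.48.
F_p/F_s = (L_p/L_s)/(d_p/d_s)² = 18.48/(0.390)² = 121.5.

122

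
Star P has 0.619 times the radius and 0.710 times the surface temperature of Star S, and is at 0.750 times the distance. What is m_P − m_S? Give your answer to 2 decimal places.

L_P/L_S = (0.619)²(0.710)⁴ = 0.09737.
F_P/F_S = (L_P/L_S)/(d_P/d_S)² = 0.09737/0.5625 = 0.1731.
m_P − m_S = −2.5 log₁₀(0.1731) = 1.90.

1.90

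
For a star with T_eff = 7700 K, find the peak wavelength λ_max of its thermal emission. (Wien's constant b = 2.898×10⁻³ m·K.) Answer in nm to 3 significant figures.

λ_max = b/T = 2.898×10⁻³ / 7700 = 3.76×10^-7 m = 376.4 nm.

376 nm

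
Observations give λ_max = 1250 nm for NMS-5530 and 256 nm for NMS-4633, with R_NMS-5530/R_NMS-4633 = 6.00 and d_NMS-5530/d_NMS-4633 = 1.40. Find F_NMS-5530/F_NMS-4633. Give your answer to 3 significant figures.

Wien's law: T_NMS-5530/T_NMS-4633 = λ_NMS-4633/λ_NMS-5530 = 256/1250 = 0.2048.
L_NMS-5530/L_NMS-4633 = (R_NMS-5530/R_NMS-4633)²(T_NMS-5530/T_NMS-4633)⁴ = (6.00)²(0.2048)⁴ = 0.06333.
F_NMS-5530/F_NMS-4633 = (L_NMS-5530/L_NMS-4633)/(d_NMS-5530/d_NMS-4633)² = 0.06333/(1.40)² = 0.03231.

0.0323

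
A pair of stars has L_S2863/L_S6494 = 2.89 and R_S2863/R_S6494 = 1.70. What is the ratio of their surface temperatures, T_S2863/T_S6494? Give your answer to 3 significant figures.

L ∝ R²T⁴ gives T ∝ (L/R²)^(1/4), so
T_S2863/T_S6494 = (2.89 / 1.70²)^(1/4) = (1.000)^(1/4) = 1.000.

1.00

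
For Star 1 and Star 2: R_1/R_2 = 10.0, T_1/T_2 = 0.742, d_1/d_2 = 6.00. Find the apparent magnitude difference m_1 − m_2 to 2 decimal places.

L_1/L_2 = (10.0)²(0.742)⁴ = 30.31.
F_1/F_2 = (L_1/L_2)/(d_1/d_2)² = 30.31/36.00 = 0.8420.
m_1 − m_2 = −2.5 log₁₀(0.8420) = 0.19.

0.19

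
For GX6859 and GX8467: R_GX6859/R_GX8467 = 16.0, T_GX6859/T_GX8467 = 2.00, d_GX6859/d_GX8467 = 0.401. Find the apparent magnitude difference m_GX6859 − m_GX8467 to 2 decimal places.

-11.02

L_GX6859/L_GX8467 = (16.0)²(2.00)⁴ = 4096.
F_GX6859/F_GX8467 = (L_GX6859/L_GX8467)/(d_GX6859/d_GX8467)² = 4096/0.1608 = 2.547×10^4.
m_GX6859 − m_GX8467 = −2.5 log₁₀(2.547×10^4) = -11.02.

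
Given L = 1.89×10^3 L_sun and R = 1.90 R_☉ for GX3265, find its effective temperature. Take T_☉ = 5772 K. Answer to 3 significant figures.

2.76×10^4 K

T/T_☉ = (L/L_☉)^(1/4) / (R/R_☉)^(1/2)
T = 5772 × (1.89×10^3)^(1/4) / √(1.90) = 5772 × 6.593 / 1.378 = 2.761×10^4 K.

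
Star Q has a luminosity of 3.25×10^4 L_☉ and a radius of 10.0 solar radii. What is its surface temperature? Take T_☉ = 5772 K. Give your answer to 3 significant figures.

2.45×10^4 K

T/T_☉ = (L/L_☉)^(1/4) / (R/R_☉)^(1/2)
T = 5772 × (3.25×10^4)^(1/4) / √(10.0) = 5772 × 13.43 / 3.162 = 2.451×10^4 K.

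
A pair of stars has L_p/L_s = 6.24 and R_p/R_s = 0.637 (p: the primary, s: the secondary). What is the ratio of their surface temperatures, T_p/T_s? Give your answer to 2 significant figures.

L ∝ R²T⁴ gives T ∝ (L/R²)^(1/4), so
T_p/T_s = (6.24 / 0.637²)^(1/4) = (15.38)^(1/4) = 1.980.

2.0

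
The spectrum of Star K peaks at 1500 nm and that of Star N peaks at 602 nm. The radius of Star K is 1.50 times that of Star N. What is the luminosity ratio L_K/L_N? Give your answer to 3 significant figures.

0.0584

Wien's law gives T ∝ 1/λ_max, so T_K/T_N = λ_N/λ_K = 602/1500 = 0.4013.
Then L ∝ R²T⁴ gives L_K/L_N = (1.50)² × (0.4013)⁴ = 2.250 × 0.02594 = 0.05837.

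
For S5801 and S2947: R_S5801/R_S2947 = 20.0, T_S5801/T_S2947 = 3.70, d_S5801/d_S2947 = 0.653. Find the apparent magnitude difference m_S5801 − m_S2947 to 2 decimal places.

L_S5801/L_S2947 = (20.0)²(3.70)⁴ = 7.497×10^4.
F_S5801/F_S2947 = (L_S5801/L_S2947)/(d_S5801/d_S2947)² = 7.497×10^4/0.4264 = 1.758×10^5.
m_S5801 − m_S2947 = −2.5 log₁₀(1.758×10^5) = -13.11.

-13.11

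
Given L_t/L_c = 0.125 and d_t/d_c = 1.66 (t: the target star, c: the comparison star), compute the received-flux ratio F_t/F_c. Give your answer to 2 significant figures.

0.045

F = L/(4πd²), so F_t/F_c = (L_t/L_c) / (d_t/d_c)²
= 0.125 / (1.66)² = 0.125 / 2.756 = 0.04536.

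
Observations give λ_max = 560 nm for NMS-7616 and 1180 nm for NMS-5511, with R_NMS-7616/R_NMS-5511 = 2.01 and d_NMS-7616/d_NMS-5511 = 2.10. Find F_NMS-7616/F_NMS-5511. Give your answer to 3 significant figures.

18.1

Wien's law: T_NMS-7616/T_NMS-5511 = λ_NMS-5511/λ_NMS-7616 = 1180/560 = 2.107.
L_NMS-7616/L_NMS-5511 = (R_NMS-7616/R_NMS-5511)²(T_NMS-7616/T_NMS-5511)⁴ = (2.01)²(2.107)⁴ = 79.65.
F_NMS-7616/F_NMS-5511 = (L_NMS-7616/L_NMS-5511)/(d_NMS-7616/d_NMS-5511)² = 79.65/(2.10)² = 18.06.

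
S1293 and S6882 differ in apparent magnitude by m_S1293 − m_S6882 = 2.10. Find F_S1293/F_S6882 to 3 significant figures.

F_S1293/F_S6882 = 10^(−(m_S1293 − m_S6882)/2.5) = 10^(-2.10/2.5) = 10^-0.840 = 0.1445.

0.145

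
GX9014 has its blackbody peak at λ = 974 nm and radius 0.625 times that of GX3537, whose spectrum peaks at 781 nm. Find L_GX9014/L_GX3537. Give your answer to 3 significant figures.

Wien's law gives T ∝ 1/λ_max, so T_GX9014/T_GX3537 = λ_GX3537/λ_GX9014 = 781/974 = 0.8018.
Then L ∝ R²T⁴ gives L_GX9014/L_GX3537 = (0.625)² × (0.8018)⁴ = 0.3906 × 0.4134 = 0.1615.

0.161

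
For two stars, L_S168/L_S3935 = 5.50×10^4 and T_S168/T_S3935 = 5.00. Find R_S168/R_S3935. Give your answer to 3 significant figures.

L ∝ R²T⁴ gives R ∝ √L / T², so
R_S168/R_S3935 = √(5.50×10^4) / (5.00)² = 234.5 / 25.00 = 9.381.

9.38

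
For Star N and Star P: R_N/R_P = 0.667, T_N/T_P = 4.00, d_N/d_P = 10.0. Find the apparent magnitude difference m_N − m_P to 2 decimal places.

L_N/L_P = (0.667)²(4.00)⁴ = 113.9.
F_N/F_P = (L_N/L_P)/(d_N/d_P)² = 113.9/100.0 = 1.139.
m_N − m_P = −2.5 log₁₀(1.139) = -0.14.

-0.14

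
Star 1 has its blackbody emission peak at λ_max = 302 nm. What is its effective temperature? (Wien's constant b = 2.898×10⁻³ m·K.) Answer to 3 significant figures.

T = b/λ_max = 2.898×10⁻³ / (302×10⁻⁹) = 9596 K.

9.60×10^3 K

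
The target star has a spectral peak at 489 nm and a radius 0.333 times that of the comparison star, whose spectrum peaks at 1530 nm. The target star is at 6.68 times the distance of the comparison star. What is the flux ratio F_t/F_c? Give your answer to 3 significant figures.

Wien's law: T_t/T_c = λ_c/λ_t = 1530/489 = 3.129.
L_t/L_c = (R_t/R_c)²(T_t/T_c)⁴ = (0.333)²(3.129)⁴ = 10.63.
F_t/F_c = (L_t/L_c)/(d_t/d_c)² = 10.63/(6.68)² = 0.2382.

0.238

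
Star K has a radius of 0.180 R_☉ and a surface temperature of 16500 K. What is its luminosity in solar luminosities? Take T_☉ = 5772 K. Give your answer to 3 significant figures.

L/L_☉ = (R/R_☉)² (T/T_☉)⁴ = (0.180)² × (16500/5772)⁴
       = 0.03240 × (2.859)⁴ = 0.03240 × 66.78 = 2.164.

2.16 solar luminosities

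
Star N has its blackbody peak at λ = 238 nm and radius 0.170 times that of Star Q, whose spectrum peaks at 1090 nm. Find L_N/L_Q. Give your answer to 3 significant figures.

12.7

Wien's law gives T ∝ 1/λ_max, so T_N/T_Q = λ_Q/λ_N = 1090/238 = 4.580.
Then L ∝ R²T⁴ gives L_N/L_Q = (0.170)² × (4.580)⁴ = 0.02890 × 439.9 = 12.71.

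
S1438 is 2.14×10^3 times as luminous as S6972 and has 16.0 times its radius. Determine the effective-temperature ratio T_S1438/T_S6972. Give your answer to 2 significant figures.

L ∝ R²T⁴ gives T ∝ (L/R²)^(1/4), so
T_S1438/T_S6972 = (2.14×10^3 / 16.0²)^(1/4) = (8.359)^(1/4) = 1.700.

1.7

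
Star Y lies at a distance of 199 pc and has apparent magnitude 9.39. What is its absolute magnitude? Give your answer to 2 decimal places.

M = m − 5 log₁₀(d/10 pc) = 9.39 − 5 log₁₀(199/10)
  = 9.39 − 5 × 1.299 = 9.39 − 6.49 = 2.90.

2.90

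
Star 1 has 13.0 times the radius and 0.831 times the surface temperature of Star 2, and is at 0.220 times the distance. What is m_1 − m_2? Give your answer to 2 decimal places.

-8.05

L_1/L_2 = (13.0)²(0.831)⁴ = 80.59.
F_1/F_2 = (L_1/L_2)/(d_1/d_2)² = 80.59/0.04840 = 1665.
m_1 − m_2 = −2.5 log₁₀(1665) = -8.05.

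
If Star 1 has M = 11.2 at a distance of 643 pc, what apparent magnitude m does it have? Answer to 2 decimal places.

m = M + 5 log₁₀(d/10 pc) = 11.2 + 5 log₁₀(643/10)
  = 11.2 + 5 × 1.808 = 11.2 + 9.04 = 20.24.

20.24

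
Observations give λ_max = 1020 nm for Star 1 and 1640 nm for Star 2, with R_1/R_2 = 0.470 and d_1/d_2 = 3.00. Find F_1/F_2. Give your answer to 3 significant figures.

0.164

Wien's law: T_1/T_2 = λ_2/λ_1 = 1640/1020 = 1.608.
L_1/L_2 = (R_1/R_2)²(T_1/T_2)⁴ = (0.470)²(1.608)⁴ = 1.476.
F_1/F_2 = (L_1/L_2)/(d_1/d_2)² = 1.476/(3.00)² = 0.1640.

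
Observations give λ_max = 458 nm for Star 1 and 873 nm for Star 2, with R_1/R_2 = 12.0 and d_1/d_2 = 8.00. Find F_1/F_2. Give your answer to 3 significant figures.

29.7

Wien's law: T_1/T_2 = λ_2/λ_1 = 873/458 = 1.906.
L_1/L_2 = (R_1/R_2)²(T_1/T_2)⁴ = (12.0)²(1.906)⁴ = 1901.
F_1/F_2 = (L_1/L_2)/(d_1/d_2)² = 1901/(8.00)² = 29.70.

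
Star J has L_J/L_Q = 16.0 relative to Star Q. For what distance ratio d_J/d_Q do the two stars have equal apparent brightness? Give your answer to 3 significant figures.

4.00

Equal flux requires L_J/d_J² = L_Q/d_Q², so d_J/d_Q = √(L_J/L_Q)
= √(16.0) = 4.000.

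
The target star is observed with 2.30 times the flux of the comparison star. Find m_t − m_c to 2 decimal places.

m_t − m_c = −2.5 log₁₀(F_t/F_c) = −2.5 log₁₀(2.30) = −2.5 × (0.362) = -0.904.

-0.90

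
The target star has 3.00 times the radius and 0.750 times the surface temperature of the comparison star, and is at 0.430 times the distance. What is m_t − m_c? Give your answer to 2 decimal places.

-2.97

L_t/L_c = (3.00)²(0.750)⁴ = 2.848.
F_t/F_c = (L_t/L_c)/(d_t/d_c)² = 2.848/0.1849 = 15.40.
m_t − m_c = −2.5 log₁₀(15.40) = -2.97.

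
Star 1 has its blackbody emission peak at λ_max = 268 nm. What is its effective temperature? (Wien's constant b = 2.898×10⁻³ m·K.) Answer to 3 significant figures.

T = b/λ_max = 2.898×10⁻³ / (268×10⁻⁹) = 1.081×10^4 K.

1.08×10^4 K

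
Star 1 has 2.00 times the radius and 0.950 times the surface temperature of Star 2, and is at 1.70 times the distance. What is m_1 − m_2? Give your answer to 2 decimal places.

-0.13

L_1/L_2 = (2.00)²(0.950)⁴ = 3.258.
F_1/F_2 = (L_1/L_2)/(d_1/d_2)² = 3.258/2.890 = 1.127.
m_1 − m_2 = −2.5 log₁₀(1.127) = -0.13.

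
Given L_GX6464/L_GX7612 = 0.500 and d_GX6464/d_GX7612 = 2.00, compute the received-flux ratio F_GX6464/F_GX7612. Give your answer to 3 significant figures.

F = L/(4πd²), so F_GX6464/F_GX7612 = (L_GX6464/L_GX7612) / (d_GX6464/d_GX7612)²
= 0.500 / (2.00)² = 0.500 / 4.000 = 0.1250.

0.125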